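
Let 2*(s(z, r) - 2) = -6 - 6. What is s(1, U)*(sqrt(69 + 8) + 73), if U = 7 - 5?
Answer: -292 - 4*sqrt(77) ≈ -327.10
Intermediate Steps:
U = 2
s(z, r) = -4 (s(z, r) = 2 + (-6 - 6)/2 = 2 + (1/2)*(-12) = 2 - 6 = -4)
s(1, U)*(sqrt(69 + 8) + 73) = -4*(sqrt(69 + 8) + 73) = -4*(sqrt(77) + 73) = -4*(73 + sqrt(77)) = -292 - 4*sqrt(77)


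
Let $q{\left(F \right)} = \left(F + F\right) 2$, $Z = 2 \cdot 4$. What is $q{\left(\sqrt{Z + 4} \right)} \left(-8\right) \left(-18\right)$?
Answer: $1152 \sqrt{3} \approx 1995.3$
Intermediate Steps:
$Z = 8$
$q{\left(F \right)} = 4 F$ ($q{\left(F \right)} = 2 F 2 = 4 F$)
$q{\left(\sqrt{Z + 4} \right)} \left(-8\right) \left(-18\right) = 4 \sqrt{8 + 4} \left(-8\right) \left(-18\right) = 4 \sqrt{12} \left(-8\right) \left(-18\right) = 4 \cdot 2 \sqrt{3} \left(-8\right) \left(-18\right) = 8 \sqrt{3} \left(-8\right) \left(-18\right) = - 64 \sqrt{3} \left(-18\right) = 1152 \sqrt{3}$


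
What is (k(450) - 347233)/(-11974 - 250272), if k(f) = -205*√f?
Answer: 347233/262246 + 3075*√2/262246 ≈ 1.3407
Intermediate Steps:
(k(450) - 347233)/(-11974 - 250272) = (-3075*√2 - 347233)/(-11974 - 250272) = (-3075*√2 - 347233)/(-262246) = (-3075*√2 - 347233)*(-1/262246) = (-347233 - 3075*√2)*(-1/262246) = 347233/262246 + 3075*√2/262246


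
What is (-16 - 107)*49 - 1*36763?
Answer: -42790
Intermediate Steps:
(-16 - 107)*49 - 1*36763 = -123*49 - 36763 = -6027 - 36763 = -42790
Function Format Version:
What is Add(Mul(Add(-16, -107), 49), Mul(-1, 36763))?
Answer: -42790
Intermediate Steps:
Add(Mul(Add(-16, -107), 49), Mul(-1, 36763)) = Add(Mul(-123, 49), -36763) = Add(-6027, -36763) = -42790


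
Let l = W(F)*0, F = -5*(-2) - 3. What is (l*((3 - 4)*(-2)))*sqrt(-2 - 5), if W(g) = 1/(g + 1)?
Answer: 0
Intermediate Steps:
F = 7 (F = 10 - 3 = 7)
W(g) = 1/(1 + g)
l = 0 (l = 0/(1 + 7) = 0/8 = (1/8)*0 = 0)
(l*((3 - 4)*(-2)))*sqrt(-2 - 5) = (0*((3 - 4)*(-2)))*sqrt(-2 - 5) = (0*(-1*(-2)))*sqrt(-7) = (0*2)*(I*sqrt(7)) = 0*(I*sqrt(7)) = 0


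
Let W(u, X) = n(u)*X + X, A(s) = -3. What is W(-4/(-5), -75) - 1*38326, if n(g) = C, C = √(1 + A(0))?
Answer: -38401 - 75*I*√2 ≈ -38401.0 - 106.07*I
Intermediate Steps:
C = I*√2 (C = √(1 - 3) = √(-2) = I*√2 ≈ 1.4142*I)
n(g) = I*√2
W(u, X) = X + I*X*√2 (W(u, X) = (I*√2)*X + X = I*X*√2 + X = X + I*X*√2)
W(-4/(-5), -75) - 1*38326 = -75*(1 + I*√2) - 1*38326 = (-75 - 75*I*√2) - 38326 = -38401 - 75*I*√2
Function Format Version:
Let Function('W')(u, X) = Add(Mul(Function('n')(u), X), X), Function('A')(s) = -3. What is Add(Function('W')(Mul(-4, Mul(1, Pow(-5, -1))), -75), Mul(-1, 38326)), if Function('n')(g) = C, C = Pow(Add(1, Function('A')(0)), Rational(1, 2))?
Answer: Add(-38401, Mul(-75, I, Pow(2, Rational(1, 2)))) ≈ Add(-38401., Mul(-106.07, I))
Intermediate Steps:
C = Mul(I, Pow(2, Rational(1, 2))) (C = Pow(Add(1, -3), Rational(1, 2)) = Pow(-2, Rational(1, 2)) = Mul(I, Pow(2, Rational(1, 2))) ≈ Mul(1.4142, I))
Function('n')(g) = Mul(I, Pow(2, Rational(1, 2)))
Function('W')(u, X) = Add(X, Mul(I, X, Pow(2, Rational(1, 2)))) (Function('W')(u, X) = Add(Mul(Mul(I, Pow(2, Rational(1, 2))), X), X) = Add(Mul(I, X, Pow(2, Rational(1, 2))), X) = Add(X, Mul(I, X, Pow(2, Rational(1, 2)))))
Add(Function('W')(Mul(-4, Mul(1, Pow(-5, -1))), -75), Mul(-1, 38326)) = Add(Mul(-75, Add(1, Mul(I, Pow(2, Rational(1, 2))))), Mul(-1, 38326)) = Add(Add(-75, Mul(-75, I, Pow(2, Rational(1, 2)))), -38326) = Add(-38401, Mul(-75, I, Pow(2, Rational(1, 2))))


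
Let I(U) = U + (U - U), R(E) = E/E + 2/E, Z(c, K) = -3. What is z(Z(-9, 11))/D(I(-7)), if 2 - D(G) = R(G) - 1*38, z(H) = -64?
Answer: -448/275 ≈ -1.6291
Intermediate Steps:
R(E) = 1 + 2/E
I(U) = U (I(U) = U + 0 = U)
D(G) = 40 - (2 + G)/G (D(G) = 2 - ((2 + G)/G - 1*38) = 2 - ((2 + G)/G - 38) = 2 - (-38 + (2 + G)/G) = 2 + (38 - (2 + G)/G) = 40 - (2 + G)/G)
z(Z(-9, 11))/D(I(-7)) = -64/(39 - 2/(-7)) = -64/(39 - 2*(-⅐)) = -64/(39 + 2/7) = -64/275/7 = -64*7/275 = -448/275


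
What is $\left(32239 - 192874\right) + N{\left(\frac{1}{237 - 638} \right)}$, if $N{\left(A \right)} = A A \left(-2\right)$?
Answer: $- \frac{25830268637}{160801} \approx -1.6064 \cdot 10^{5}$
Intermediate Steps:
$N{\left(A \right)} = - 2 A^{2}$ ($N{\left(A \right)} = A^{2} \left(-2\right) = - 2 A^{2}$)
$\left(32239 - 192874\right) + N{\left(\frac{1}{237 - 638} \right)} = \left(32239 - 192874\right) - 2 \left(\frac{1}{237 - 638}\right)^{2} = -160635 - 2 \left(\frac{1}{-401}\right)^{2} = -160635 - 2 \left(- \frac{1}{401}\right)^{2} = -160635 - \frac{2}{160801} = - \frac{25830268637}{160801}$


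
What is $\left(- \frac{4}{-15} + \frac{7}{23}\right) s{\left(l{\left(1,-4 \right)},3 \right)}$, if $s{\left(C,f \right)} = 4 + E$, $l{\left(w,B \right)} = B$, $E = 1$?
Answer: $\frac{197}{69} \approx 2.8551$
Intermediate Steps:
$s{\left(C,f \right)} = 5$ ($s{\left(C,f \right)} = 4 + 1 = 5$)
$\left(- \frac{4}{-15} + \frac{7}{23}\right) s{\left(l{\left(1,-4 \right)},3 \right)} = \left(- \frac{4}{-15} + \frac{7}{23}\right) 5 = \left(\left(-4\right) \left(- \frac{1}{15}\right) + 7 \cdot \frac{1}{23}\right) 5 = \left(\frac{4}{15} + \frac{7}{23}\right) 5 = \frac{197}{345} \cdot 5 = \frac{197}{69}$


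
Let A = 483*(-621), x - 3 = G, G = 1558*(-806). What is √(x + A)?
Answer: 2*I*√388922 ≈ 1247.3*I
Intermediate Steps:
G = -1255748
x = -1255745 (x = 3 - 1255748 = -1255745)
A = -299943
√(x + A) = √(-1255745 - 299943) = √(-1555688) = 2*I*√388922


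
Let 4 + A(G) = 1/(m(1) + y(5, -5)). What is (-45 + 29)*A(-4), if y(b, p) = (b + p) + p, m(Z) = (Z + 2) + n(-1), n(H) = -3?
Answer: 336/5 ≈ 67.200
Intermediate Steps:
m(Z) = -1 + Z (m(Z) = (Z + 2) - 3 = (2 + Z) - 3 = -1 + Z)
y(b, p) = b + 2*p
A(G) = -21/5 (A(G) = -4 + 1/((-1 + 1) + (5 + 2*(-5))) = -4 + 1/(0 + (5 - 10)) = -4 + 1/(0 - 5) = -4 + 1/(-5) = -4 - ⅕ = -21/5)
(-45 + 29)*A(-4) = (-45 + 29)*(-21/5) = -16*(-21/5) = 336/5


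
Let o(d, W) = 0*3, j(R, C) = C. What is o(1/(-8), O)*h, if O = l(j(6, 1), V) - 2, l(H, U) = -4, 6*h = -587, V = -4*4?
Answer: 0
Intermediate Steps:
V = -16
h = -587/6 (h = (⅙)*(-587) = -587/6 ≈ -97.833)
O = -6 (O = -4 - 2 = -6)
o(d, W) = 0
o(1/(-8), O)*h = 0*(-587/6) = 0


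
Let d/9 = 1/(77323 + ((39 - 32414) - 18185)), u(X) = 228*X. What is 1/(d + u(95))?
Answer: 8921/193228863 ≈ 4.6168e-5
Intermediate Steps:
d = 3/8921 (d = 9/(77323 + ((39 - 32414) - 18185)) = 9/(77323 + (-32375 - 18185)) = 9/(77323 - 50560) = 9/26763 = 9*(1/26763) = 3/8921 ≈ 0.00033629)
1/(d + u(95)) = 1/(3/8921 + 228*95) = 1/(3/8921 + 21660) = 1/(193228863/8921) = 8921/193228863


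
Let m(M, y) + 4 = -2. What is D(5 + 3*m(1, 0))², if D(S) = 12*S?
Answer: 24336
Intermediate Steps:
m(M, y) = -6 (m(M, y) = -4 - 2 = -6)
D(5 + 3*m(1, 0))² = (12*(5 + 3*(-6)))² = (12*(5 - 18))² = (12*(-13))² = (-156)² = 24336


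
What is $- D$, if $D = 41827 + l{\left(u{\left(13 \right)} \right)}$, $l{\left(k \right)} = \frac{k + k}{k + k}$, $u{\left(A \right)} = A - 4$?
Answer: $-41828$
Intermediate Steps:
$u{\left(A \right)} = -4 + A$ ($u{\left(A \right)} = A - 4 = -4 + A$)
$l{\left(k \right)} = 1$ ($l{\left(k \right)} = \frac{2 k}{2 k} = 2 k \frac{1}{2 k} = 1$)
$D = 41828$ ($D = 41827 + 1 = 41828$)
$- D = \left(-1\right) 41828 = -41828$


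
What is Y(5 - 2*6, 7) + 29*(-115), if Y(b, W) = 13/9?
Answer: -30002/9 ≈ -3333.6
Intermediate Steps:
Y(b, W) = 13/9 (Y(b, W) = 13*(⅑) = 13/9)
Y(5 - 2*6, 7) + 29*(-115) = 13/9 + 29*(-115) = 13/9 - 3335 = -30002/9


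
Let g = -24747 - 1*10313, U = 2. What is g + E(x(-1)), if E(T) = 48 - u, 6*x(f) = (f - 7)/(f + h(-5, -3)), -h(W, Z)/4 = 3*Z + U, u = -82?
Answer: -34930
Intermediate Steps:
h(W, Z) = -8 - 12*Z (h(W, Z) = -4*(3*Z + 2) = -4*(2 + 3*Z) = -8 - 12*Z)
g = -35060 (g = -24747 - 10313 = -35060)
x(f) = (-7 + f)/(6*(28 + f)) (x(f) = ((f - 7)/(f + (-8 - 12*(-3))))/6 = ((-7 + f)/(f + (-8 + 36)))/6 = ((-7 + f)/(f + 28))/6 = ((-7 + f)/(28 + f))/6 = (-7 + f)/(6*(28 + f)))
E(T) = 130 (E(T) = 48 - 1*(-82) = 48 + 82 = 130)
g + E(x(-1)) = -35060 + 130 = -34930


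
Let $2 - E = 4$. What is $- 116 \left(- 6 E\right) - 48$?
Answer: $-1440$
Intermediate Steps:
$E = -2$ ($E = 2 - 4 = -2$)
$- 116 \left(- 6 E\right) - 48 = - 116 \left(\left(-6\right) \left(-2\right)\right) - 48 = \left(-116\right) 12 - 48 = -1392 - 48 = -1440$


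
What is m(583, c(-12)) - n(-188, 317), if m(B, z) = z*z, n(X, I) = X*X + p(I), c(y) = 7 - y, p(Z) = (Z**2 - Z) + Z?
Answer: -135472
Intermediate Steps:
p(Z) = Z**2
n(X, I) = I**2 + X**2 (n(X, I) = X*X + I**2 = X**2 + I**2 = I**2 + X**2)
m(B, z) = z**2
m(583, c(-12)) - n(-188, 317) = (7 - 1*(-12))**2 - (317**2 + (-188)**2) = (7 + 12)**2 - (100489 + 35344) = 19**2 - 1*135833 = 361 - 135833 = -135472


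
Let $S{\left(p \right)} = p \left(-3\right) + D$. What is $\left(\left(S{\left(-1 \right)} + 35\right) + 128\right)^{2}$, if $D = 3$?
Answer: $28561$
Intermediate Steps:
$S{\left(p \right)} = 3 - 3 p$ ($S{\left(p \right)} = p \left(-3\right) + 3 = - 3 p + 3 = 3 - 3 p$)
$\left(\left(S{\left(-1 \right)} + 35\right) + 128\right)^{2} = \left(\left(\left(3 - -3\right) + 35\right) + 128\right)^{2} = \left(\left(\left(3 + 3\right) + 35\right) + 128\right)^{2} = \left(\left(6 + 35\right) + 128\right)^{2} = \left(41 + 128\right)^{2} = 169^{2} = 28561$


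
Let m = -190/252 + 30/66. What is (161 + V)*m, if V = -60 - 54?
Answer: -19505/1386 ≈ -14.073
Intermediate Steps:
m = -415/1386 (m = -190*1/252 + 30*(1/66) = -95/126 + 5/11 = -415/1386 ≈ -0.29942)
V = -114
(161 + V)*m = (161 - 114)*(-415/1386) = 47*(-415/1386) = -19505/1386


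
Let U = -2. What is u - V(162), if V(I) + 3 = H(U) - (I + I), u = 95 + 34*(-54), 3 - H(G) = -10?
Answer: -1427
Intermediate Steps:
H(G) = 13 (H(G) = 3 - 1*(-10) = 3 + 10 = 13)
u = -1741 (u = 95 - 1836 = -1741)
V(I) = 10 - 2*I (V(I) = -3 + (13 - (I + I)) = -3 + (13 - 2*I) = 10 - 2*I)
u - V(162) = -1741 - (10 - 2*162) = -1741 - (10 - 324) = -1741 - 1*(-314) = -1741 + 314 = -1427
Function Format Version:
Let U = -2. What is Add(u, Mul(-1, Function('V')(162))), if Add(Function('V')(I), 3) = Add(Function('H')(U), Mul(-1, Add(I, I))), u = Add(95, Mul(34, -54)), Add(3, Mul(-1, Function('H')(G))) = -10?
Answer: -1427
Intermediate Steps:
Function('H')(G) = 13 (Function('H')(G) = Add(3, Mul(-1, -10)) = Add(3, 10) = 13)
u = -1741 (u = Add(95, -1836) = -1741)
Function('V')(I) = Add(10, Mul(-2, I)) (Function('V')(I) = Add(-3, Add(13, Mul(-1, Add(I, I)))) = Add(-3, Add(13, Mul(-1, Mul(2, I)))) = Add(-3, Add(13, Mul(-2, I))) = Add(10, Mul(-2, I)))
Add(u, Mul(-1, Function('V')(162))) = Add(-1741, Mul(-1, Add(10, Mul(-2, 162)))) = Add(-1741, Mul(-1, Add(10, -324))) = Add(-1741, Mul(-1, -314)) = Add(-1741, 314) = -1427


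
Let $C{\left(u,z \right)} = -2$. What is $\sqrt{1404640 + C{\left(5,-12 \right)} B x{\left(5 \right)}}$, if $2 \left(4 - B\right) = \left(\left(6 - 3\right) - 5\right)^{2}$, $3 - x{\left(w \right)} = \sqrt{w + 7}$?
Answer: $2 \sqrt{351157 + 2 \sqrt{3}} \approx 1185.2$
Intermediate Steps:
$x{\left(w \right)} = 3 - \sqrt{7 + w}$ ($x{\left(w \right)} = 3 - \sqrt{w + 7} = 3 - \sqrt{7 + w}$)
$B = 2$ ($B = 4 - \frac{\left(\left(6 - 3\right) - 5\right)^{2}}{2} = 4 - \frac{\left(3 - 5\right)^{2}}{2} = 4 - \frac{\left(-2\right)^{2}}{2} = 4 - 2 = 2$)
$\sqrt{1404640 + C{\left(5,-12 \right)} B x{\left(5 \right)}} = \sqrt{1404640 + \left(-2\right) 2 \left(3 - \sqrt{7 + 5}\right)} = \sqrt{1404640 - 4 \left(3 - \sqrt{12}\right)} = \sqrt{1404640 - 4 \left(3 - 2 \sqrt{3}\right)} = \sqrt{1404640 - \left(12 - 8 \sqrt{3}\right)} = \sqrt{1404628 + 8 \sqrt{3}}$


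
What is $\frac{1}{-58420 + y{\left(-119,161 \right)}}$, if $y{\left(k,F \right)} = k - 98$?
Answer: $- \frac{1}{58637} \approx -1.7054 \cdot 10^{-5}$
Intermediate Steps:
$y{\left(k,F \right)} = -98 + k$
$\frac{1}{-58420 + y{\left(-119,161 \right)}} = \frac{1}{-58420 - 217} = \frac{1}{-58637} = - \frac{1}{58637}$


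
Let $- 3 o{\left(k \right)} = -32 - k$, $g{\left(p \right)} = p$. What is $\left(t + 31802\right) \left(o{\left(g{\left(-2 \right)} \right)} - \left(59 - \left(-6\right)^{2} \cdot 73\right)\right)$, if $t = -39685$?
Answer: $-20330257$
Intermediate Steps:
$o{\left(k \right)} = \frac{32}{3} + \frac{k}{3}$ ($o{\left(k \right)} = - \frac{-32 - k}{3} = \frac{32}{3} + \frac{k}{3}$)
$\left(t + 31802\right) \left(o{\left(g{\left(-2 \right)} \right)} - \left(59 - \left(-6\right)^{2} \cdot 73\right)\right) = \left(-39685 + 31802\right) \left(\left(\frac{32}{3} + \frac{1}{3} \left(-2\right)\right) - \left(59 - \left(-6\right)^{2} \cdot 73\right)\right) = - 7883 \left(\left(\frac{32}{3} - \frac{2}{3}\right) + \left(36 \cdot 73 - 59\right)\right) = - 7883 \left(10 + \left(2628 - 59\right)\right) = - 7883 \left(10 + 2569\right) = \left(-7883\right) 2579 = -20330257$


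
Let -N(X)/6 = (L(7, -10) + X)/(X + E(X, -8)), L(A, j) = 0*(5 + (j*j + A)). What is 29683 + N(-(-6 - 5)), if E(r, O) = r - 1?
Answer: 207759/7 ≈ 29680.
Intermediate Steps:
L(A, j) = 0 (L(A, j) = 0*(5 + (j² + A)) = 0*(5 + (A + j²)) = 0*(5 + A + j²) = 0)
E(r, O) = -1 + r
N(X) = -6*X/(-1 + 2*X) (N(X) = -6*(0 + X)/(X + (-1 + X)) = -6*X/(-1 + 2*X))
29683 + N(-(-6 - 5)) = 29683 - 6*(-(-6 - 5))/(-1 + 2*(-(-6 - 5))) = 29683 - 6*(-1*(-11))/(-1 + 2*(-1*(-11))) = 29683 - 6*11/(-1 + 2*11) = 29683 - 6*11/(-1 + 22) = 29683 - 6*11/21 = 29683 - 6*11*1/21 = 29683 - 22/7 = 207759/7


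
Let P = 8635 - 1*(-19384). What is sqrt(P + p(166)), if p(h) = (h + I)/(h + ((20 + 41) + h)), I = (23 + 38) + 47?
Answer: sqrt(4327614213)/393 ≈ 167.39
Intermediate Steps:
I = 108 (I = 61 + 47 = 108)
P = 28019 (P = 8635 + 19384 = 28019)
p(h) = (108 + h)/(61 + 2*h) (p(h) = (h + 108)/(h + ((20 + 41) + h)) = (108 + h)/(h + (61 + h)) = (108 + h)/(61 + 2*h))
sqrt(P + p(166)) = sqrt(28019 + (108 + 166)/(61 + 2*166)) = sqrt(28019 + 274/(61 + 332)) = sqrt(28019 + 274/393) = sqrt(11011741/393) = sqrt(4327614213)/393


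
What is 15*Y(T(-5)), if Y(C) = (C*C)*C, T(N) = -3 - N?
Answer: 120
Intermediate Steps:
Y(C) = C³ (Y(C) = C²*C = C³)
15*Y(T(-5)) = 15*(-3 - 1*(-5))³ = 15*(-3 + 5)³ = 15*2³ = 15*8 = 120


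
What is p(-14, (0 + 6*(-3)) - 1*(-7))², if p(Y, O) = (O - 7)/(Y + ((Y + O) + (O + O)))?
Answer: 324/3721 ≈ 0.087073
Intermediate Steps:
p(Y, O) = (-7 + O)/(2*Y + 3*O) (p(Y, O) = (-7 + O)/(Y + ((O + Y) + 2*O)) = (-7 + O)/(Y + (Y + 3*O)) = (-7 + O)/(2*Y + 3*O))
p(-14, (0 + 6*(-3)) - 1*(-7))² = ((-7 + ((0 + 6*(-3)) - 1*(-7)))/(2*(-14) + 3*((0 + 6*(-3)) - 1*(-7))))² = ((-7 + ((0 - 18) + 7))/(-28 + 3*((0 - 18) + 7)))² = ((-7 + (-18 + 7))/(-28 + 3*(-18 + 7)))² = ((-7 - 11)/(-28 + 3*(-11)))² = (-18/(-28 - 33))² = (-18/(-61))² = (-1/61*(-18))² = (18/61)² = 324/3721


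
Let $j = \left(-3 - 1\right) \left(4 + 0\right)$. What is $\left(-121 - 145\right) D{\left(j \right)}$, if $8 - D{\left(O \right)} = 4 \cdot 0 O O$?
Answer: $-2128$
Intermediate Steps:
$j = -16$ ($j = \left(-4\right) 4 = -16$)
$D{\left(O \right)} = 8$ ($D{\left(O \right)} = 8 - 4 \cdot 0 O O = 8 - 0 O^{2} = 8 - 0 = 8 + 0 = 8$)
$\left(-121 - 145\right) D{\left(j \right)} = \left(-121 - 145\right) 8 = \left(-266\right) 8 = -2128$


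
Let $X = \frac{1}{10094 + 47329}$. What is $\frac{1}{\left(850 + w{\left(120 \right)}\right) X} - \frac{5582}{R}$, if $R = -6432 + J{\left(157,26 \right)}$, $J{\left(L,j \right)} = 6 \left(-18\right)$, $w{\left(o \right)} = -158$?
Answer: $\frac{94852291}{1131420} \approx 83.835$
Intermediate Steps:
$X = \frac{1}{57423} \approx 1.7415 \cdot 10^{-5}$
$J{\left(L,j \right)} = -108$
$R = -6540$ ($R = -6432 - 108 = -6540$)
$\frac{1}{\left(850 + w{\left(120 \right)}\right) X} - \frac{5582}{R} = \frac{\frac{1}{\frac{1}{57423}}}{850 - 158} - \frac{5582}{-6540} = \frac{1}{692} \cdot 57423 - - \frac{2791}{3270} = \frac{1}{692} \cdot 57423 + \frac{2791}{3270} = \frac{57423}{692} + \frac{2791}{3270} = \frac{94852291}{1131420}$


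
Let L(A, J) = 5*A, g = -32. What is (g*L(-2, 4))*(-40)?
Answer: -12800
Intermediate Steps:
(g*L(-2, 4))*(-40) = -160*(-2)*(-40) = -32*(-10)*(-40) = 320*(-40) = -12800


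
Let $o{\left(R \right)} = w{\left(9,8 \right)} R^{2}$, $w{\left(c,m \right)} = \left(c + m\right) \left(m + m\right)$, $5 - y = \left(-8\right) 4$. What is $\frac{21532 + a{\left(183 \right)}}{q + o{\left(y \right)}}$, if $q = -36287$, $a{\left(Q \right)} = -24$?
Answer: $\frac{21508}{336081} \approx 0.063996$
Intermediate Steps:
$y = 37$ ($y = 5 - \left(-8\right) 4 = 5 - -32 = 5 + 32 = 37$)
$w{\left(c,m \right)} = 2 m \left(c + m\right)$ ($w{\left(c,m \right)} = \left(c + m\right) 2 m = 2 m \left(c + m\right)$)
$o{\left(R \right)} = 272 R^{2}$ ($o{\left(R \right)} = 2 \cdot 8 \left(9 + 8\right) R^{2} = 2 \cdot 8 \cdot 17 R^{2} = 272 R^{2}$)
$\frac{21532 + a{\left(183 \right)}}{q + o{\left(y \right)}} = \frac{21532 - 24}{-36287 + 272 \cdot 37^{2}} = \frac{21508}{-36287 + 272 \cdot 1369} = \frac{21508}{-36287 + 372368} = \frac{21508}{336081}$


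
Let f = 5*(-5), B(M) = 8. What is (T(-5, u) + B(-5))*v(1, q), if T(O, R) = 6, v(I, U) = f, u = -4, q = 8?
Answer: -350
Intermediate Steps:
f = -25
v(I, U) = -25
(T(-5, u) + B(-5))*v(1, q) = (6 + 8)*(-25) = 14*(-25) = -350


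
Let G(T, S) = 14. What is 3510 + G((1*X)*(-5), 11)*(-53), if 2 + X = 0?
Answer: 2768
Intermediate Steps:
X = -2 (X = -2 + 0 = -2)
3510 + G((1*X)*(-5), 11)*(-53) = 3510 + 14*(-53) = 3510 - 742 = 2768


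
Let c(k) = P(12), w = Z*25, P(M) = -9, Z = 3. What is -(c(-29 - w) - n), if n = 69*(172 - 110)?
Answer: 4287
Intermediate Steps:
w = 75 (w = 3*25 = 75)
c(k) = -9
n = 4278 (n = 69*62 = 4278)
-(c(-29 - w) - n) = -(-9 - 1*4278) = -(-9 - 4278) = -1*(-4287) = 4287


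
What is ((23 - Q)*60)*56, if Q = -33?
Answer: 188160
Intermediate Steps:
((23 - Q)*60)*56 = ((23 - 1*(-33))*60)*56 = ((23 + 33)*60)*56 = (56*60)*56 = 3360*56 = 188160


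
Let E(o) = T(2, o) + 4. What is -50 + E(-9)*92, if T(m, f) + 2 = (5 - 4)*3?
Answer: 410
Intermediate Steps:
T(m, f) = 1 (T(m, f) = -2 + (5 - 4)*3 = -2 + 1*3 = -2 + 3 = 1)
E(o) = 5 (E(o) = 1 + 4 = 5)
-50 + E(-9)*92 = -50 + 5*92 = -50 + 460 = 410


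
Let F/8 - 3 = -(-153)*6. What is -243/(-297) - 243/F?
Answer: 21213/27016 ≈ 0.78520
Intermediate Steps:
F = 7368 (F = 24 + 8*(-(-153)*6) = 24 + 8*(-51*(-18)) = 24 + 8*918 = 24 + 7344 = 7368)
-243/(-297) - 243/F = -243/(-297) - 243/7368 = -243*(-1/297) - 243*1/7368 = 9/11 - 81/2456 = 21213/27016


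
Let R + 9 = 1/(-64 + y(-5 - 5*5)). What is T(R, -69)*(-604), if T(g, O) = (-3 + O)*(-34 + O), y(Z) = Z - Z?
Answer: -4479264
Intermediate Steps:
y(Z) = 0
R = -577/64 (R = -9 + 1/(-64 + 0) = -9 + 1/(-64) = -9 - 1/64 = -577/64 ≈ -9.0156)
T(g, O) = (-34 + O)*(-3 + O)
T(R, -69)*(-604) = (102 + (-69)² - 37*(-69))*(-604) = (102 + 4761 + 2553)*(-604) = 7416*(-604) = -4479264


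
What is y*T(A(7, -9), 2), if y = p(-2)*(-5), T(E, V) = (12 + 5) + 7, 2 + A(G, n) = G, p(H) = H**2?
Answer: -480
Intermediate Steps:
A(G, n) = -2 + G
T(E, V) = 24 (T(E, V) = 17 + 7 = 24)
y = -20 (y = (-2)**2*(-5) = 4*(-5) = -20)
y*T(A(7, -9), 2) = -20*24 = -480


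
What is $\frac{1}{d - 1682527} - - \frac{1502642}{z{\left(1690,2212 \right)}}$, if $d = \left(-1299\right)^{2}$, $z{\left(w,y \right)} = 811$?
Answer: $\frac{7323877919}{3952814} \approx 1852.8$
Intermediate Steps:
$d = 1687401$
$\frac{1}{d - 1682527} - - \frac{1502642}{z{\left(1690,2212 \right)}} = \frac{1}{1687401 - 1682527} - - \frac{1502642}{811} = \frac{1}{4874} - \left(-1502642\right) \frac{1}{811} = \frac{1}{4874} - - \frac{1502642}{811} = \frac{1}{4874} + \frac{1502642}{811} = \frac{7323877919}{3952814}$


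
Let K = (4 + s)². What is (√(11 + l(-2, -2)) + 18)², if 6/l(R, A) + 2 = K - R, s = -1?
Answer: (54 + √105)²/9 ≈ 458.63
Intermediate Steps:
K = 9 (K = (4 - 1)² = 3² = 9)
l(R, A) = 6/(7 - R) (l(R, A) = 6/(-2 + (9 - R)) = 6/(7 - R))
(√(11 + l(-2, -2)) + 18)² = (√(11 - 6/(-7 - 2)) + 18)² = (√(11 - 6/(-9)) + 18)² = (√(11 - 6*(-⅑)) + 18)² = (√(11 + ⅔) + 18)² = (√(35/3) + 18)² = (√105/3 + 18)² = (18 + √105/3)²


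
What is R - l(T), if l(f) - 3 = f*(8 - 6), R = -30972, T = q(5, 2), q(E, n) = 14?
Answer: -31003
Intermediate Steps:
T = 14
l(f) = 3 + 2*f (l(f) = 3 + f*(8 - 6) = 3 + f*2 = 3 + 2*f)
R - l(T) = -30972 - (3 + 2*14) = -30972 - (3 + 28) = -30972 - 1*31 = -30972 - 31 = -31003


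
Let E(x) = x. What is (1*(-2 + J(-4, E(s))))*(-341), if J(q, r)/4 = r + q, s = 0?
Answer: 6138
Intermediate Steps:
J(q, r) = 4*q + 4*r (J(q, r) = 4*(r + q) = 4*(q + r) = 4*q + 4*r)
(1*(-2 + J(-4, E(s))))*(-341) = (1*(-2 + (4*(-4) + 4*0)))*(-341) = (1*(-2 + (-16 + 0)))*(-341) = (1*(-2 - 16))*(-341) = (1*(-18))*(-341) = -18*(-341) = 6138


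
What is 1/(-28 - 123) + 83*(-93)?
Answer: -1165570/151 ≈ -7719.0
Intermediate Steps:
1/(-28 - 123) + 83*(-93) = 1/(-151) - 7719 = -1/151 - 7719 = -1165570/151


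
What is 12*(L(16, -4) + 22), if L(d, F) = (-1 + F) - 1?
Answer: 192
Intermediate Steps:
L(d, F) = -2 + F
12*(L(16, -4) + 22) = 12*((-2 - 4) + 22) = 12*(-6 + 22) = 12*16 = 192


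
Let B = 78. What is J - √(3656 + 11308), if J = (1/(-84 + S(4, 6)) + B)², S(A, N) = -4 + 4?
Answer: 42915601/7056 - 2*√3741 ≈ 5959.8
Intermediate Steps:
S(A, N) = 0
J = 42915601/7056 (J = (1/(-84 + 0) + 78)² = (1/(-84) + 78)² = (-1/84 + 78)² = (6551/84)² = 42915601/7056 ≈ 6082.1)
J - √(3656 + 11308) = 42915601/7056 - √(3656 + 11308) = 42915601/7056 - √14964 = 42915601/7056 - 2*√3741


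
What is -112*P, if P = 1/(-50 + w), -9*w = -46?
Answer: 252/101 ≈ 2.4950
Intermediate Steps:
w = 46/9 (w = -1/9*(-46) = 46/9 ≈ 5.1111)
P = -9/404 (P = 1/(-50 + 46/9) = 1/(-404/9) = -9/404 ≈ -0.022277)
-112*P = -112*(-9/404) = 252/101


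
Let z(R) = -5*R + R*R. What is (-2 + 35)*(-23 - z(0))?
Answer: -759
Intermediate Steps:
z(R) = R**2 - 5*R (z(R) = -5*R + R**2 = R**2 - 5*R)
(-2 + 35)*(-23 - z(0)) = (-2 + 35)*(-23 - 0*(-5 + 0)) = 33*(-23 - 0*(-5)) = 33*(-23 - 1*0) = 33*(-23 + 0) = 33*(-23) = -759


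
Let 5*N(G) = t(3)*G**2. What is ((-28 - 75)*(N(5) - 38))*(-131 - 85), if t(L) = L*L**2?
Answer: 2158056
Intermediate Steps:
t(L) = L**3
N(G) = 27*G**2/5 (N(G) = (3**3*G**2)/5 = (27*G**2)/5 = 27*G**2/5)
((-28 - 75)*(N(5) - 38))*(-131 - 85) = ((-28 - 75)*((27/5)*5**2 - 38))*(-131 - 85) = -103*((27/5)*25 - 38)*(-216) = -103*(135 - 38)*(-216) = -103*97*(-216) = -9991*(-216) = 2158056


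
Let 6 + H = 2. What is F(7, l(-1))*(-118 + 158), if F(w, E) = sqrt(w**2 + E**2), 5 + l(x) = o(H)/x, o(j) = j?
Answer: 200*sqrt(2) ≈ 282.84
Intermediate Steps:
H = -4 (H = -6 + 2 = -4)
l(x) = -5 - 4/x
F(w, E) = sqrt(E**2 + w**2)
F(7, l(-1))*(-118 + 158) = sqrt((-5 - 4/(-1))**2 + 7**2)*(-118 + 158) = sqrt((-5 - 4*(-1))**2 + 49)*40 = sqrt((-5 + 4)**2 + 49)*40 = sqrt((-1)**2 + 49)*40 = sqrt(1 + 49)*40 = sqrt(50)*40 = (5*sqrt(2))*40 = 200*sqrt(2)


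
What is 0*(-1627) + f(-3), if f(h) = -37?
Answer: -37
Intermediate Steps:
0*(-1627) + f(-3) = 0*(-1627) - 37 = 0 - 37 = -37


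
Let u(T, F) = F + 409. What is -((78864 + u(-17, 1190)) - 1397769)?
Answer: 1317306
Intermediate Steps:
u(T, F) = 409 + F
-((78864 + u(-17, 1190)) - 1397769) = -((78864 + (409 + 1190)) - 1397769) = -((78864 + 1599) - 1397769) = -(80463 - 1397769) = -1*(-1317306) = 1317306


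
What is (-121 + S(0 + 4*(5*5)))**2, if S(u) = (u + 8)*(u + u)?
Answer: 461347441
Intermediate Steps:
S(u) = 2*u*(8 + u) (S(u) = (8 + u)*(2*u) = 2*u*(8 + u))
(-121 + S(0 + 4*(5*5)))**2 = (-121 + 2*(0 + 4*(5*5))*(8 + (0 + 4*(5*5))))**2 = (-121 + 2*(0 + 4*25)*(8 + (0 + 4*25)))**2 = (-121 + 2*(0 + 100)*(8 + (0 + 100)))**2 = (-121 + 2*100*(8 + 100))**2 = (-121 + 2*100*108)**2 = (-121 + 21600)**2 = 21479**2 = 461347441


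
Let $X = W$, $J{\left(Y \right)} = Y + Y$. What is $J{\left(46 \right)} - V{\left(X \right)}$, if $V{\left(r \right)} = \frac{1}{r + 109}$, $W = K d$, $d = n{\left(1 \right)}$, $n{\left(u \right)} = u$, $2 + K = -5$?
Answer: $\frac{9383}{102} \approx 91.99$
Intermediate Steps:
$K = -7$ ($K = -2 - 5 = -7$)
$d = 1$
$W = -7$ ($W = \left(-7\right) 1 = -7$)
$J{\left(Y \right)} = 2 Y$
$X = -7$
$V{\left(r \right)} = \frac{1}{109 + r}$
$J{\left(46 \right)} - V{\left(X \right)} = 2 \cdot 46 - \frac{1}{109 - 7} = 92 - \frac{1}{102} = \frac{9383}{102}$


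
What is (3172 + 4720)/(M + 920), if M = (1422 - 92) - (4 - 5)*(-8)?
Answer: 3946/1121 ≈ 3.5201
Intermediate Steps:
M = 1322 (M = 1330 - 1*(-1)*(-8) = 1330 + 1*(-8) = 1330 - 8 = 1322)
(3172 + 4720)/(M + 920) = (3172 + 4720)/(1322 + 920) = 7892/2242 = 7892*(1/2242) = 3946/1121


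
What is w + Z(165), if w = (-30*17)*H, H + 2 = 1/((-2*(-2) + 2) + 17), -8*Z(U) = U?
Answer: 179805/184 ≈ 977.20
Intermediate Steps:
Z(U) = -U/8
H = -45/23 (H = -2 + 1/((-2*(-2) + 2) + 17) = -2 + 1/((4 + 2) + 17) = -2 + 1/(6 + 17) = -2 + 1/23 = -45/23 ≈ -1.9565)
w = 22950/23 (w = -30*17*(-45/23) = -510*(-45/23) = 22950/23 ≈ 997.83)
w + Z(165) = 22950/23 - ⅛*165 = 22950/23 - 165/8 = 179805/184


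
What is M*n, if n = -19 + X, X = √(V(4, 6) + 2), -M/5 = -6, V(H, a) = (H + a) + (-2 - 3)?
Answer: -570 + 30*√7 ≈ -490.63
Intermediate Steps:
V(H, a) = -5 + H + a (V(H, a) = (H + a) - 5 = -5 + H + a)
M = 30 (M = -5*(-6) = 30)
X = √7 (X = √((-5 + 4 + 6) + 2) = √(5 + 2) = √7 ≈ 2.6458)
n = -19 + √7 ≈ -16.354
M*n = 30*(-19 + √7) = -570 + 30*√7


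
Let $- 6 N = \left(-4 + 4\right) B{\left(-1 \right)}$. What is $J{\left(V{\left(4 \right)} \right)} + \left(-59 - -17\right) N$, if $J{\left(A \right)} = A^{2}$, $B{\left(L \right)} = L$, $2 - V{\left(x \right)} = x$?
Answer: $4$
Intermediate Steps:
$V{\left(x \right)} = 2 - x$
$N = 0$ ($N = - \frac{\left(-4 + 4\right) \left(-1\right)}{6} = - \frac{0 \left(-1\right)}{6} = \left(- \frac{1}{6}\right) 0 = 0$)
$J{\left(V{\left(4 \right)} \right)} + \left(-59 - -17\right) N = \left(2 - 4\right)^{2} + \left(-59 - -17\right) 0 = \left(2 - 4\right)^{2} + \left(-59 + 17\right) 0 = \left(-2\right)^{2} - 0 = 4 + 0 = 4$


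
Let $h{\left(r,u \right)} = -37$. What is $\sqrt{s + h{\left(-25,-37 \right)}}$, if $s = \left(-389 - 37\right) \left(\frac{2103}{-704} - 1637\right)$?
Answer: $\frac{\sqrt{5409939458}}{88} \approx 835.82$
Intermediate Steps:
$s = \frac{245919363}{352}$ ($s = - 426 \left(2103 \left(- \frac{1}{704}\right) - 1637\right) = - 426 \left(- \frac{2103}{704} - 1637\right) = \left(-426\right) \left(- \frac{1154551}{704}\right) = \frac{245919363}{352} \approx 6.9863 \cdot 10^{5}$)
$\sqrt{s + h{\left(-25,-37 \right)}} = \sqrt{\frac{245919363}{352} - 37} = \sqrt{\frac{245906339}{352}} = \frac{\sqrt{5409939458}}{88}$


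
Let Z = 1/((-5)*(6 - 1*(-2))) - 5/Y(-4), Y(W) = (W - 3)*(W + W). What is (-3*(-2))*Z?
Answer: -24/35 ≈ -0.68571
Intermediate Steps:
Y(W) = 2*W*(-3 + W) (Y(W) = (-3 + W)*(2*W) = 2*W*(-3 + W))
Z = -4/35 (Z = 1/((-5)*(6 - 1*(-2))) - 5*(-1/(8*(-3 - 4))) = -1/(5*(6 + 2)) - 5/(2*(-4)*(-7)) = -⅕/8 - 5/56 = -⅕*⅛ - 5*1/56 = -1/40 - 5/56 = -4/35 ≈ -0.11429)
(-3*(-2))*Z = -3*(-2)*(-4/35) = 6*(-4/35) = -24/35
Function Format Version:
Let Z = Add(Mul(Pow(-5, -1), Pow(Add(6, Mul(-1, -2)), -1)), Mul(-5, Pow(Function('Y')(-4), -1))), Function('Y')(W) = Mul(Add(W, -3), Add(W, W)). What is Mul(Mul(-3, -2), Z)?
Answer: Rational(-24, 35) ≈ -0.68571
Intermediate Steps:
Function('Y')(W) = Mul(2, W, Add(-3, W)) (Function('Y')(W) = Mul(Add(-3, W), Mul(2, W)) = Mul(2, W, Add(-3, W)))
Z = Rational(-4, 35) (Z = Add(Mul(Pow(-5, -1), Pow(Add(6, Mul(-1, -2)), -1)), Mul(-5, Pow(Mul(2, -4, Add(-3, -4)), -1))) = Add(Mul(Rational(-1, 5), Pow(Add(6, 2), -1)), Mul(-5, Pow(Mul(2, -4, -7), -1))) = Add(Mul(Rational(-1, 5), Pow(8, -1)), Mul(-5, Pow(56, -1))) = Add(Mul(Rational(-1, 5), Rational(1, 8)), Mul(-5, Rational(1, 56))) = Add(Rational(-1, 40), Rational(-5, 56)) = Rational(-4, 35) ≈ -0.11429)
Mul(Mul(-3, -2), Z) = Mul(Mul(-3, -2), Rational(-4, 35)) = Mul(6, Rational(-4, 35)) = Rational(-24, 35)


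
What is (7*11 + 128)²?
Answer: 42025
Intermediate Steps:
(7*11 + 128)² = (77 + 128)² = 205² = 42025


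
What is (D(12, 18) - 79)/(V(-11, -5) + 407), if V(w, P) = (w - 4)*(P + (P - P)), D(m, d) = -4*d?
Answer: -151/482 ≈ -0.31328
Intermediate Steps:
V(w, P) = P*(-4 + w) (V(w, P) = (-4 + w)*(P + 0) = (-4 + w)*P = P*(-4 + w))
(D(12, 18) - 79)/(V(-11, -5) + 407) = (-4*18 - 79)/(-5*(-4 - 11) + 407) = (-72 - 79)/(-5*(-15) + 407) = -151/(75 + 407) = -151/482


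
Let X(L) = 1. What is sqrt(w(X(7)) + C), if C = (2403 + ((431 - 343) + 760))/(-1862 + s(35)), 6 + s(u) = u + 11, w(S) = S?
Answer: I*sqrt(2603638)/1822 ≈ 0.88561*I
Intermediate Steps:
s(u) = 5 + u (s(u) = -6 + (u + 11) = -6 + (11 + u) = 5 + u)
C = -3251/1822 (C = (2403 + ((431 - 343) + 760))/(-1862 + (5 + 35)) = (2403 + (88 + 760))/(-1862 + 40) = (2403 + 848)/(-1822) = 3251*(-1/1822) = -3251/1822 ≈ -1.7843)
sqrt(w(X(7)) + C) = sqrt(1 - 3251/1822) = sqrt(-1429/1822) = I*sqrt(2603638)/1822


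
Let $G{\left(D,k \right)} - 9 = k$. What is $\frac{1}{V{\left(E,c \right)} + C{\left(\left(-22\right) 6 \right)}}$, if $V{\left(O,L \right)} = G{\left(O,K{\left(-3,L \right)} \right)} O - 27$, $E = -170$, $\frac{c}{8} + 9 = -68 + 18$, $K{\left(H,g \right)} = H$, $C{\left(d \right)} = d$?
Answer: $- \frac{1}{1179} \approx -0.00084818$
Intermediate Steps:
$c = -472$ ($c = -72 + 8 \left(-68 + 18\right) = -72 + 8 \left(-50\right) = -72 - 400 = -472$)
$G{\left(D,k \right)} = 9 + k$
$V{\left(O,L \right)} = -27 + 6 O$ ($V{\left(O,L \right)} = \left(9 - 3\right) O - 27 = 6 O - 27 = -27 + 6 O$)
$\frac{1}{V{\left(E,c \right)} + C{\left(\left(-22\right) 6 \right)}} = \frac{1}{\left(-27 + 6 \left(-170\right)\right) - 132} = \frac{1}{\left(-27 - 1020\right) - 132} = \frac{1}{-1047 - 132} = \frac{1}{-1179} = - \frac{1}{1179}$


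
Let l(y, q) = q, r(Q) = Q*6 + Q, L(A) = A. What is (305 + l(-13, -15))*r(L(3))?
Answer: 6090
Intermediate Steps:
r(Q) = 7*Q (r(Q) = 6*Q + Q = 7*Q)
(305 + l(-13, -15))*r(L(3)) = (305 - 15)*(7*3) = 290*21 = 6090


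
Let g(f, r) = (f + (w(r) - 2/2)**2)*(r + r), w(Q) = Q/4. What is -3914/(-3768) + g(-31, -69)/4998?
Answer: -45835165/6277488 ≈ -7.3015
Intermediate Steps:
w(Q) = Q/4 (w(Q) = Q*(1/4) = Q/4)
g(f, r) = 2*r*(f + (-1 + r/4)**2) (g(f, r) = (f + (r/4 - 2/2)**2)*(r + r) = (f + (r/4 - 2*1/2)**2)*(2*r) = (f + (r/4 - 1)**2)*(2*r) = (f + (-1 + r/4)**2)*(2*r) = 2*r*(f + (-1 + r/4)**2))
-3914/(-3768) + g(-31, -69)/4998 = -3914/(-3768) + ((1/8)*(-69)*((-4 - 69)**2 + 16*(-31)))/4998 = -3914*(-1/3768) + ((1/8)*(-69)*((-73)**2 - 496))*(1/4998) = 1957/1884 + ((1/8)*(-69)*(5329 - 496))*(1/4998) = 1957/1884 + ((1/8)*(-69)*4833)*(1/4998) = 1957/1884 - 333477/8*1/4998 = 1957/1884 - 111159/13328 = -45835165/6277488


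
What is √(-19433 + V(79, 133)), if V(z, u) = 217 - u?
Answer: I*√19349 ≈ 139.1*I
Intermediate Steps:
√(-19433 + V(79, 133)) = √(-19433 + (217 - 1*133)) = √(-19433 + (217 - 133)) = √(-19433 + 84) = √(-19349) = I*√19349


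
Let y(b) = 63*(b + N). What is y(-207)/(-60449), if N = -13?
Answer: 13860/60449 ≈ 0.22928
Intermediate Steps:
y(b) = -819 + 63*b (y(b) = 63*(b - 13) = 63*(-13 + b) = -819 + 63*b)
y(-207)/(-60449) = (-819 + 63*(-207))/(-60449) = (-819 - 13041)*(-1/60449) = -13860*(-1/60449) = 13860/60449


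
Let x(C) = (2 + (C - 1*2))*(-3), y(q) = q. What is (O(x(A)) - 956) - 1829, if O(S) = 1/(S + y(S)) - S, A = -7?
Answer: -117851/42 ≈ -2806.0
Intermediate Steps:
x(C) = -3*C (x(C) = (2 + (C - 2))*(-3) = (2 + (-2 + C))*(-3) = C*(-3) = -3*C)
O(S) = 1/(2*S) - S (O(S) = 1/(S + S) - S = 1/(2*S) - S)
(O(x(A)) - 956) - 1829 = ((1/(2*((-3*(-7)))) - (-3)*(-7)) - 956) - 1829 = (((½)/21 - 1*21) - 956) - 1829 = (((½)*(1/21) - 21) - 956) - 1829 = ((1/42 - 21) - 956) - 1829 = (-881/42 - 956) - 1829 = -41033/42 - 1829 = -117851/42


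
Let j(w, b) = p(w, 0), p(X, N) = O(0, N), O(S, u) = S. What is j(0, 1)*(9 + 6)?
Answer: 0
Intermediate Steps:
p(X, N) = 0
j(w, b) = 0
j(0, 1)*(9 + 6) = 0*(9 + 6) = 0*15 = 0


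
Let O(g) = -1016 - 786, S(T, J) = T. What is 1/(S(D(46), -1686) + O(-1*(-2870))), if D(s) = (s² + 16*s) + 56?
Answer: 1/1106 ≈ 0.00090416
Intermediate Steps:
D(s) = 56 + s² + 16*s
O(g) = -1802
1/(S(D(46), -1686) + O(-1*(-2870))) = 1/((56 + 46² + 16*46) - 1802) = 1/((56 + 2116 + 736) - 1802) = 1/(2908 - 1802) = 1/1106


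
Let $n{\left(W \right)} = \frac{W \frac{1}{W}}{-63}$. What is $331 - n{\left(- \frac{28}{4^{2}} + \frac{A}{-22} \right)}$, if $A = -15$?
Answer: $\frac{20854}{63} \approx 331.02$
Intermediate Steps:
$n{\left(W \right)} = - \frac{1}{63}$ ($n{\left(W \right)} = 1 \left(- \frac{1}{63}\right) = - \frac{1}{63}$)
$331 - n{\left(- \frac{28}{4^{2}} + \frac{A}{-22} \right)} = 331 - - \frac{1}{63} = 331 + \frac{1}{63} = \frac{20854}{63}$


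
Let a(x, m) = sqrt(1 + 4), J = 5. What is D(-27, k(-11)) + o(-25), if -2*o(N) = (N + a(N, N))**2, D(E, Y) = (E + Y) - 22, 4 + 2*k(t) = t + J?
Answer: -369 + 25*sqrt(5) ≈ -313.10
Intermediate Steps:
a(x, m) = sqrt(5)
k(t) = 1/2 + t/2 (k(t) = -2 + (t + 5)/2 = -2 + (5 + t)/2 = -2 + (5/2 + t/2) = 1/2 + t/2)
D(E, Y) = -22 + E + Y
o(N) = -(N + sqrt(5))**2/2
D(-27, k(-11)) + o(-25) = (-22 - 27 + (1/2 + (1/2)*(-11))) - (-25 + sqrt(5))**2/2 = (-22 - 27 + (1/2 - 11/2)) - (-25 + sqrt(5))**2/2 = (-22 - 27 - 5) - (-25 + sqrt(5))**2/2 = -54 - (-25 + sqrt(5))**2/2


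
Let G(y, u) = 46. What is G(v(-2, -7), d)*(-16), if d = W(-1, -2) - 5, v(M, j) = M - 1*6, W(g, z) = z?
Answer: -736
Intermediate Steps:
v(M, j) = -6 + M (v(M, j) = M - 6 = -6 + M)
d = -7 (d = -2 - 5 = -7)
G(v(-2, -7), d)*(-16) = 46*(-16) = -736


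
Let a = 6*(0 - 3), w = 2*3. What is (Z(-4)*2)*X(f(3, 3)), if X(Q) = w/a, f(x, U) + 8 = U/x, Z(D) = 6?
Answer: -4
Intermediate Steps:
w = 6
a = -18 (a = 6*(-3) = -18)
f(x, U) = -8 + U/x
X(Q) = -⅓ (X(Q) = 6/(-18) = 6*(-1/18) = -⅓)
(Z(-4)*2)*X(f(3, 3)) = (6*2)*(-⅓) = 12*(-⅓) = -4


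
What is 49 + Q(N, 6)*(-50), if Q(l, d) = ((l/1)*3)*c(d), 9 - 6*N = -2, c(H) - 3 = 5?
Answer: -2151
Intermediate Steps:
c(H) = 8 (c(H) = 3 + 5 = 8)
N = 11/6 (N = 3/2 - ⅙*(-2) = 3/2 + ⅓ = 11/6 ≈ 1.8333)
Q(l, d) = 24*l (Q(l, d) = ((l/1)*3)*8 = ((l*1)*3)*8 = (l*3)*8 = (3*l)*8 = 24*l)
49 + Q(N, 6)*(-50) = 49 + (24*(11/6))*(-50) = 49 + 44*(-50) = 49 - 2200 = -2151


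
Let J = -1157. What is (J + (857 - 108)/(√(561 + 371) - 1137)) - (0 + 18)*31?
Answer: -2216352068/1291837 - 1498*√233/1291837 ≈ -1715.7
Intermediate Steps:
(J + (857 - 108)/(√(561 + 371) - 1137)) - (0 + 18)*31 = (-1157 + (857 - 108)/(√(561 + 371) - 1137)) - (0 + 18)*31 = (-1157 + 749/(√932 - 1137)) - 18*31 = (-1157 + 749/(2*√233 - 1137)) - 1*558 = (-1157 + 749/(-1137 + 2*√233)) - 558 = -1715 + 749/(-1137 + 2*√233)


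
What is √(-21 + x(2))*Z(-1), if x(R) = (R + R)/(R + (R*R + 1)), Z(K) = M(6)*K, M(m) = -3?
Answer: 3*I*√1001/7 ≈ 13.559*I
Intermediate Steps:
Z(K) = -3*K
x(R) = 2*R/(1 + R + R²) (x(R) = (2*R)/(R + (R² + 1)) = (2*R)/(R + (1 + R²)) = (2*R)/(1 + R + R²) = 2*R/(1 + R + R²))
√(-21 + x(2))*Z(-1) = √(-21 + 2*2/(1 + 2 + 2²))*(-3*(-1)) = √(-21 + 2*2/(1 + 2 + 4))*3 = √(-21 + 2*2/7)*3 = √(-21 + 2*2*(⅐))*3 = √(-21 + 4/7)*3 = √(-143/7)*3 = (I*√1001/7)*3 = 3*I*√1001/7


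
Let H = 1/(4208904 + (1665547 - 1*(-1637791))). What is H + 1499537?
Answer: 11264884831955/7512242 ≈ 1.4995e+6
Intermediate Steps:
H = 1/7512242 (H = 1/(4208904 + (1665547 + 1637791)) = 1/(4208904 + 3303338) = 1/7512242 ≈ 1.3312e-7)
H + 1499537 = 1/7512242 + 1499537 = 11264884831955/7512242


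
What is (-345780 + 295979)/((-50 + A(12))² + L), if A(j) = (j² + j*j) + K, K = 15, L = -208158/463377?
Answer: -7692212659/9886696745 ≈ -0.77804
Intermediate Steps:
L = -69386/154459 (L = -208158*1/463377 = -69386/154459 ≈ -0.44922)
A(j) = 15 + 2*j² (A(j) = (j² + j*j) + 15 = (j² + j²) + 15 = 2*j² + 15 = 15 + 2*j²)
(-345780 + 295979)/((-50 + A(12))² + L) = (-345780 + 295979)/((-50 + (15 + 2*12²))² - 69386/154459) = -49801/((-50 + (15 + 2*144))² - 69386/154459) = -49801/((-50 + (15 + 288))² - 69386/154459) = -49801/((-50 + 303)² - 69386/154459) = -49801/(253² - 69386/154459) = -49801/(64009 - 69386/154459) = -49801/9886696745/154459 = -49801*154459/9886696745 = -7692212659/9886696745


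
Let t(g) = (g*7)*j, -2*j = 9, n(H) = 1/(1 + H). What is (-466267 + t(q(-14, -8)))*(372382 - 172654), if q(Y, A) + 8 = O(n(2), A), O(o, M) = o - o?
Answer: -93076243920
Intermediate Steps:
j = -9/2 (j = -½*9 = -9/2 ≈ -4.5000)
O(o, M) = 0
q(Y, A) = -8 (q(Y, A) = -8 + 0 = -8)
t(g) = -63*g/2 (t(g) = (g*7)*(-9/2) = (7*g)*(-9/2) = -63*g/2)
(-466267 + t(q(-14, -8)))*(372382 - 172654) = (-466267 - 63/2*(-8))*(372382 - 172654) = (-466267 + 252)*199728 = -466015*199728 = -93076243920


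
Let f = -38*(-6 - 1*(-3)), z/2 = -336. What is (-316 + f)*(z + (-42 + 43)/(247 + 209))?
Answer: 30949531/228 ≈ 1.3574e+5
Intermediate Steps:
z = -672 (z = 2*(-336) = -672)
f = 114 (f = -38*(-6 + 3) = -38*(-3) = 114)
(-316 + f)*(z + (-42 + 43)/(247 + 209)) = (-316 + 114)*(-672 + (-42 + 43)/(247 + 209)) = -202*(-672 + 1/456) = -202*(-306431/456) = 30949531/228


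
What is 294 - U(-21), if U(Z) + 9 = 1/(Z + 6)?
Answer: 4546/15 ≈ 303.07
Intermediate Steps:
U(Z) = -9 + 1/(6 + Z) (U(Z) = -9 + 1/(Z + 6) = -9 + 1/(6 + Z))
294 - U(-21) = 294 - (-53 - 9*(-21))/(6 - 21) = 294 - (-53 + 189)/(-15) = 294 - (-1)*136/15 = 294 - 1*(-136/15) = 294 + 136/15 = 4546/15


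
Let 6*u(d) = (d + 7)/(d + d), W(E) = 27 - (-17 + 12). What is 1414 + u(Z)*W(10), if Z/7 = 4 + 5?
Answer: 38258/27 ≈ 1417.0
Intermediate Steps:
W(E) = 32 (W(E) = 27 - 1*(-5) = 27 + 5 = 32)
Z = 63 (Z = 7*(4 + 5) = 7*9 = 63)
u(d) = (7 + d)/(12*d) (u(d) = ((d + 7)/(d + d))/6 = ((7 + d)/((2*d)))/6 = ((7 + d)*(1/(2*d)))/6 = ((7 + d)/(2*d))/6 = (7 + d)/(12*d))
1414 + u(Z)*W(10) = 1414 + ((1/12)*(7 + 63)/63)*32 = 1414 + ((1/12)*(1/63)*70)*32 = 1414 + (5/54)*32 = 1414 + 80/27 = 38258/27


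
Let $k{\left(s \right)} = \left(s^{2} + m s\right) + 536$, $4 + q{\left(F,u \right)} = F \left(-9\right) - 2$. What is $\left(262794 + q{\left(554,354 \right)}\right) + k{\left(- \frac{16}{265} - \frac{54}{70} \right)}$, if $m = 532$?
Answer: $\frac{887427172319}{3441025} \approx 2.579 \cdot 10^{5}$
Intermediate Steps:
$q{\left(F,u \right)} = -6 - 9 F$ ($q{\left(F,u \right)} = -4 + \left(F \left(-9\right) - 2\right) = -4 - \left(2 + 9 F\right) = -6 - 9 F$)
$k{\left(s \right)} = 536 + s^{2} + 532 s$ ($k{\left(s \right)} = \left(s^{2} + 532 s\right) + 536 = 536 + s^{2} + 532 s$)
$\left(262794 + q{\left(554,354 \right)}\right) + k{\left(- \frac{16}{265} - \frac{54}{70} \right)} = \left(262794 - 4992\right) + \left(536 + \left(- \frac{16}{265} - \frac{54}{70}\right)^{2} + 532 \left(- \frac{16}{265} - \frac{54}{70}\right)\right) = \left(262794 - 4992\right) + \left(536 + \left(\left(-16\right) \frac{1}{265} - \frac{27}{35}\right)^{2} + 532 \left(\left(-16\right) \frac{1}{265} - \frac{27}{35}\right)\right) = \left(262794 - 4992\right) + \left(536 + \left(- \frac{16}{265} - \frac{27}{35}\right)^{2} + 532 \left(- \frac{16}{265} - \frac{27}{35}\right)\right) = 257802 + \left(536 + \left(- \frac{1543}{1855}\right)^{2} + 532 \left(- \frac{1543}{1855}\right)\right) = 257802 + \left(536 + \frac{2380849}{3441025} - \frac{117268}{265}\right) = 257802 + \frac{324045269}{3441025} = \frac{887427172319}{3441025}$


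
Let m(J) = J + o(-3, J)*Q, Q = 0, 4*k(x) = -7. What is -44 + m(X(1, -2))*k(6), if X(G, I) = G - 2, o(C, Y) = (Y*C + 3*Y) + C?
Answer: -169/4 ≈ -42.250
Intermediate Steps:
k(x) = -7/4 (k(x) = (¼)*(-7) = -7/4)
o(C, Y) = C + 3*Y + C*Y (o(C, Y) = (C*Y + 3*Y) + C = (3*Y + C*Y) + C = C + 3*Y + C*Y)
X(G, I) = -2 + G
m(J) = J (m(J) = J + (-3 + 3*J - 3*J)*0 = J - 3*0 = J + 0 = J)
-44 + m(X(1, -2))*k(6) = -44 + (-2 + 1)*(-7/4) = -44 - 1*(-7/4) = -44 + 7/4 = -169/4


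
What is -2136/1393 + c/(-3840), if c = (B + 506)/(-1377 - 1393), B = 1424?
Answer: -2271751631/1481706240 ≈ -1.5332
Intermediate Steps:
c = -193/277 (c = (1424 + 506)/(-1377 - 1393) = 1930/(-2770) = 1930*(-1/2770) = -193/277 ≈ -0.69675)
-2136/1393 + c/(-3840) = -2136/1393 - 193/277/(-3840) = -2136*1/1393 - 193/277*(-1/3840) = -2136/1393 + 193/1063680 = -2271751631/1481706240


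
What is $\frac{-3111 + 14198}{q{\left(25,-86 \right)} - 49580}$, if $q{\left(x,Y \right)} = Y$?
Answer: $- \frac{11087}{49666} \approx -0.22323$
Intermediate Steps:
$\frac{-3111 + 14198}{q{\left(25,-86 \right)} - 49580} = \frac{-3111 + 14198}{-86 - 49580} = \frac{11087}{-49666} = 11087 \left(- \frac{1}{49666}\right) = - \frac{11087}{49666}$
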